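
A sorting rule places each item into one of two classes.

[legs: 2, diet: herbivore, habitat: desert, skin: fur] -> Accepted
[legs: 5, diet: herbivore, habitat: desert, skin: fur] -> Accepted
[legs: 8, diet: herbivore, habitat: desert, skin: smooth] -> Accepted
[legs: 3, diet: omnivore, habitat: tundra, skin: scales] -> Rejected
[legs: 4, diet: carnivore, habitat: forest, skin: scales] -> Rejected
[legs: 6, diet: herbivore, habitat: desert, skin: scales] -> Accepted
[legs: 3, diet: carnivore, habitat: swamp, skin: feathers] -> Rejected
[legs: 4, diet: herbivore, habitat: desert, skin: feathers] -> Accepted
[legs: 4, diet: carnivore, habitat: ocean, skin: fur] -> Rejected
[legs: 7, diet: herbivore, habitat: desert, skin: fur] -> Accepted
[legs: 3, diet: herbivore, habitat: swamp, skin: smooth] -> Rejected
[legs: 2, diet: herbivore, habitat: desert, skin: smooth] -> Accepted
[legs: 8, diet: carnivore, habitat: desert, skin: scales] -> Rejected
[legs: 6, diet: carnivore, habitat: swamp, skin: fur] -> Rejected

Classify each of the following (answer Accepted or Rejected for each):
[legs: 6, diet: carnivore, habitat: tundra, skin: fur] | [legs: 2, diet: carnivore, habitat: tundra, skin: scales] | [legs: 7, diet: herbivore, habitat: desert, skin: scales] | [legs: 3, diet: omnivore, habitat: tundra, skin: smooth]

All 'Accepted' examples share one property — habitat is desert AND diet is herbivore — and every 'Rejected' example lacks it.
Rejected: [legs: 6, diet: carnivore, habitat: tundra, skin: fur], since habitat is tundra, diet is carnivore. Rejected: [legs: 2, diet: carnivore, habitat: tundra, skin: scales], since habitat is tundra, diet is carnivore. Accepted: [legs: 7, diet: herbivore, habitat: desert, skin: scales], since habitat is desert, diet is herbivore. Rejected: [legs: 3, diet: omnivore, habitat: tundra, skin: smooth], since habitat is tundra, diet is omnivore.

Rejected, Rejected, Accepted, Rejected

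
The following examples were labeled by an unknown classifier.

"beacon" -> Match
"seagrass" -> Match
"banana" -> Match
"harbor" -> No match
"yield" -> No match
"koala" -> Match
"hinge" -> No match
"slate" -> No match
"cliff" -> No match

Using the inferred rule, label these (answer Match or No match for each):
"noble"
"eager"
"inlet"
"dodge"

No match, Match, No match, No match

The distinguishing property — has ≥ 3 vowels — holds for all the 'Match' cases and none of the 'No match' cases.
"noble" → 2 vowels → No match.
"eager" → 3 vowels → Match.
"inlet" → 2 vowels → No match.
"dodge" → 2 vowels → No match.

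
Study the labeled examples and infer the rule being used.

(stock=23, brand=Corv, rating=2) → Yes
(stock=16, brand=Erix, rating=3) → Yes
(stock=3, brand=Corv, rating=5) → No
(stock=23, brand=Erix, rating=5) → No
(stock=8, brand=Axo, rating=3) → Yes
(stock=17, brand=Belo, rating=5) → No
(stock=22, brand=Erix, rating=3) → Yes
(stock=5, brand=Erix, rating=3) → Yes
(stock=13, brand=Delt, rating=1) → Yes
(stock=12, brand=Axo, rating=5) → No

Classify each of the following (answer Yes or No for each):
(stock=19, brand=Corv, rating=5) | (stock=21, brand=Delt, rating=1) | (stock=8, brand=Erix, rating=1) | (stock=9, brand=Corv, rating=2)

Rule: rating ≤ 3. This holds for each 'Yes' example and fails for each 'No' one.
(stock=19, brand=Corv, rating=5) → rating = 5 → No.
(stock=21, brand=Delt, rating=1) → rating = 1 → Yes.
(stock=8, brand=Erix, rating=1) → rating = 1 → Yes.
(stock=9, brand=Corv, rating=2) → rating = 2 → Yes.

No, Yes, Yes, Yes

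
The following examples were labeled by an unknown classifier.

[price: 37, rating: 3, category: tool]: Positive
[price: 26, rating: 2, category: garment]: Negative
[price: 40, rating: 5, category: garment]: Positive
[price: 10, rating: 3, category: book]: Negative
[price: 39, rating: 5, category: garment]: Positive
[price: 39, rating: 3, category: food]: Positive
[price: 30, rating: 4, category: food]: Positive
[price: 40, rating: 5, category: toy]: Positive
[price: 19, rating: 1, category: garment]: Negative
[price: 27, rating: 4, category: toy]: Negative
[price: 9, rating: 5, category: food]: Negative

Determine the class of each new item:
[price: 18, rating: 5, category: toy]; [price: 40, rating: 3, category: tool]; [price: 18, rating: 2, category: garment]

Rule: price ≥ 30. This holds for each 'Positive' example and fails for each 'Negative' one.

Negative, Positive, Negative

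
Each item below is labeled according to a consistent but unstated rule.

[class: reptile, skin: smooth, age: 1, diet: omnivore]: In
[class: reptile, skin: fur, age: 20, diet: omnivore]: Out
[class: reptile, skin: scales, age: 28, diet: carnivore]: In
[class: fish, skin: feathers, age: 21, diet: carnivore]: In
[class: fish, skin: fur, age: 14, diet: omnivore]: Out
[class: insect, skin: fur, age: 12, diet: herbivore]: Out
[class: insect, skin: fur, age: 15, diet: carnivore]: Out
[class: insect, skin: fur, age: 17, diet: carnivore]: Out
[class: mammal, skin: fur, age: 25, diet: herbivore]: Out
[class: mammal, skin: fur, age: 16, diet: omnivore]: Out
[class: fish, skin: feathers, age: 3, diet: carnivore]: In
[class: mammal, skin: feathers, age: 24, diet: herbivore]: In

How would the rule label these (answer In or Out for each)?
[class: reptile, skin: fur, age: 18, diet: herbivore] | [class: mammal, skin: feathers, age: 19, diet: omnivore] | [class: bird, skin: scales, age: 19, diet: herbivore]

'In' ⟺ skin is not fur.
Out: [class: reptile, skin: fur, age: 18, diet: herbivore], since skin is fur. In: [class: mammal, skin: feathers, age: 19, diet: omnivore], since skin is feathers. In: [class: bird, skin: scales, age: 19, diet: herbivore], since skin is scales.

Out, In, In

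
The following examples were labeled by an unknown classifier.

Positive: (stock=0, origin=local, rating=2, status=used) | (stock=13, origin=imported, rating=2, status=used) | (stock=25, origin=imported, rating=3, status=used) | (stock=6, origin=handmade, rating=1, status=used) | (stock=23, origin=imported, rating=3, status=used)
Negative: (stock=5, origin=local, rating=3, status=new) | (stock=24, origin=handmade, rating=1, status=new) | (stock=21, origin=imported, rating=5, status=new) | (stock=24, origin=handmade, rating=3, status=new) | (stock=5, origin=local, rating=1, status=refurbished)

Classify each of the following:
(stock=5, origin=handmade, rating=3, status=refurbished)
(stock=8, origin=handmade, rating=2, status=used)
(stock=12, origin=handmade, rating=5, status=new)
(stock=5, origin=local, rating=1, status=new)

'Positive' ⟺ status is used.
(stock=5, origin=handmade, rating=3, status=refurbished) → status is refurbished → Negative.
(stock=8, origin=handmade, rating=2, status=used) → status is used → Positive.
(stock=12, origin=handmade, rating=5, status=new) → status is new → Negative.
(stock=5, origin=local, rating=1, status=new) → status is new → Negative.

Negative, Positive, Negative, Negative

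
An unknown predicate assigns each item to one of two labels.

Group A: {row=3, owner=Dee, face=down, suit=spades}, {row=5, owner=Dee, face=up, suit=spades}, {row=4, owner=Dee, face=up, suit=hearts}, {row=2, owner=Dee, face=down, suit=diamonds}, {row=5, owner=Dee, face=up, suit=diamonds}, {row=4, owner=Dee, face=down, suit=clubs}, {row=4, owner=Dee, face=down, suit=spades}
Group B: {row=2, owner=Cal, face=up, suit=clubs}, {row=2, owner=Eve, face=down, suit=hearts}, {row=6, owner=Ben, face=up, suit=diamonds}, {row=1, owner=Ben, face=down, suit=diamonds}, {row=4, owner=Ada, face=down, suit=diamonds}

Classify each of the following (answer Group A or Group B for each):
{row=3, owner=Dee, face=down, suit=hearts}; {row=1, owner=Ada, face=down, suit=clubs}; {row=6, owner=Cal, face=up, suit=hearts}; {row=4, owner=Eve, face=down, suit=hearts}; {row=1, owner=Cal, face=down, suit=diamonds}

The common property of the 'Group A' items is: owner is Dee. No 'Group B' item has it.

Group A, Group B, Group B, Group B, Group B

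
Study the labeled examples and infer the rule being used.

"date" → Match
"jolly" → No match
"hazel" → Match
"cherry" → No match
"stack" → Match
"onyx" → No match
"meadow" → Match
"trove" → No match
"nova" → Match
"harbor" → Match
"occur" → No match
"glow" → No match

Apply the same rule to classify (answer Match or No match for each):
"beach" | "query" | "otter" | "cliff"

The distinguishing property — contains 'a' — holds for all the 'Match' cases and none of the 'No match' cases.
"beach": Match (has 'a'). "query": No match (no 'a'). "otter": No match (no 'a'). "cliff": No match (no 'a').

Match, No match, No match, No match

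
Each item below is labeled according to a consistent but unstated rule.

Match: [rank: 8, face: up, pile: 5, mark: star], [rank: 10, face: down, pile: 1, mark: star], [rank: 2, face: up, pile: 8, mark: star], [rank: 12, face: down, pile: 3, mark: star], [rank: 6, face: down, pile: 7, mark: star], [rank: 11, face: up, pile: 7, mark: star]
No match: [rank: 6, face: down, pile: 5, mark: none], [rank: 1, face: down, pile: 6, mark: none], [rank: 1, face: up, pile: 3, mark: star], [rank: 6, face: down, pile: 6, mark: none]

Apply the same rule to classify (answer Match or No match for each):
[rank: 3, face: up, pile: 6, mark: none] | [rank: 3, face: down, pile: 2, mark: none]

No match, No match

One predicate separates the groups cleanly: mark is star AND rank ≥ 2.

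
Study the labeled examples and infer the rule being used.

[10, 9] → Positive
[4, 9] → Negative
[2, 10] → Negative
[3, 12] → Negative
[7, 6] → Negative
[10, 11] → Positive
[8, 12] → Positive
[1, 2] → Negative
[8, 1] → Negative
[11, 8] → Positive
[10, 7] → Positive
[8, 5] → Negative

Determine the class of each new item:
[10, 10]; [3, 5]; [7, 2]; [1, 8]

Positive, Negative, Negative, Negative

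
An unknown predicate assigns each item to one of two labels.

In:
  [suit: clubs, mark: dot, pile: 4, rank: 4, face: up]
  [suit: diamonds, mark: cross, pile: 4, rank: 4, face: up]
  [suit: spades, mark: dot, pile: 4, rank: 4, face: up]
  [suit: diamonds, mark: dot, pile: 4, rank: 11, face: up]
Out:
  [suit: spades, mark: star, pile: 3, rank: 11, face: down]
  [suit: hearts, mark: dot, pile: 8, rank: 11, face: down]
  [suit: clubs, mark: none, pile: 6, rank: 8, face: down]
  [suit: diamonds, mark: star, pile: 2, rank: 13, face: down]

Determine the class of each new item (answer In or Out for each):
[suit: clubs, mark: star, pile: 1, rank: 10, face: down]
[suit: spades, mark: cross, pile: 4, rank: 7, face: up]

The rule appears to be: face is up.
[suit: clubs, mark: star, pile: 1, rank: 10, face: down] → face is down → Out. [suit: spades, mark: cross, pile: 4, rank: 7, face: up] → face is up → In.

Out, In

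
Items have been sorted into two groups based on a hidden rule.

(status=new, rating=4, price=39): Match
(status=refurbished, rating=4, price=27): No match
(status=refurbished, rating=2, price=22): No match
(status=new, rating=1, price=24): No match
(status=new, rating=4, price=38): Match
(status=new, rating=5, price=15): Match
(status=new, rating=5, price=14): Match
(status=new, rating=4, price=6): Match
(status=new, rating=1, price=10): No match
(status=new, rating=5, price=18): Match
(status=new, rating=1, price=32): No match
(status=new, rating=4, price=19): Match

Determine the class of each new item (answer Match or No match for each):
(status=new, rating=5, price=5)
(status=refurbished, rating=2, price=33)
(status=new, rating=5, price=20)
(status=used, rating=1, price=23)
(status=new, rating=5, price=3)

Rule: status is new AND rating ≥ 2. This holds for each 'Match' example and fails for each 'No match' one.
Match: (status=new, rating=5, price=5), since status is new, rating = 5. No match: (status=refurbished, rating=2, price=33), since status is refurbished, rating = 2. Match: (status=new, rating=5, price=20), since status is new, rating = 5. No match: (status=used, rating=1, price=23), since status is used, rating = 1. Match: (status=new, rating=5, price=3), since status is new, rating = 5.

Match, No match, Match, No match, Match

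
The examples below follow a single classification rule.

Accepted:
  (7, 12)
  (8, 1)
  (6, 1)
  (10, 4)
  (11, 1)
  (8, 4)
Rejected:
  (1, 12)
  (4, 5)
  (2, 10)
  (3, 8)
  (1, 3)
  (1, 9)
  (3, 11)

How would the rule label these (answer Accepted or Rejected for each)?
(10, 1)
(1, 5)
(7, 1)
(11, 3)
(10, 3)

Rule: first ≥ 5. This holds for each 'Accepted' example and fails for each 'Rejected' one.
(10, 1): Accepted (first 10). (1, 5): Rejected (first 1). (7, 1): Accepted (first 7). (11, 3): Accepted (first 11). (10, 3): Accepted (first 10).

Accepted, Rejected, Accepted, Accepted, Accepted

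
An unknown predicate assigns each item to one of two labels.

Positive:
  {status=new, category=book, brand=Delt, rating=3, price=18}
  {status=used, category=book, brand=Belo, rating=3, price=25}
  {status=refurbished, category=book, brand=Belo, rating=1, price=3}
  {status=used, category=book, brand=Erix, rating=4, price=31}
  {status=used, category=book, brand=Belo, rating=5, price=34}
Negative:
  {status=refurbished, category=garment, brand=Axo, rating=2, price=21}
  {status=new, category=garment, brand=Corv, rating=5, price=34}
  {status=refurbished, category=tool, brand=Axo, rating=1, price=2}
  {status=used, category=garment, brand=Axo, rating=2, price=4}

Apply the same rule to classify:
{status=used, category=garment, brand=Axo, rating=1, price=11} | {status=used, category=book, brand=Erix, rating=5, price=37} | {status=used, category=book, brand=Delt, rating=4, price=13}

Negative, Positive, Positive

One predicate separates the groups cleanly: category is book.
{status=used, category=garment, brand=Axo, rating=1, price=11} — category is garment, hence Negative. {status=used, category=book, brand=Erix, rating=5, price=37} — category is book, hence Positive. {status=used, category=book, brand=Delt, rating=4, price=13} — category is book, hence Positive.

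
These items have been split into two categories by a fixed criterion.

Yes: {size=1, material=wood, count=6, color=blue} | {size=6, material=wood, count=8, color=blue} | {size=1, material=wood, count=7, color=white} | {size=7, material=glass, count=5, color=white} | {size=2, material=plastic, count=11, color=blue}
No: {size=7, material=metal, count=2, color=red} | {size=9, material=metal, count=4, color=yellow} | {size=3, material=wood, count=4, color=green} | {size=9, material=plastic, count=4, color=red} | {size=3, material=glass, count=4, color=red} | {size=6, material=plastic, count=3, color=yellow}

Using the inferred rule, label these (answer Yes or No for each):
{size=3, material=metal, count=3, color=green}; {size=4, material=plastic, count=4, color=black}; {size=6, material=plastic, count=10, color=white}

No, No, Yes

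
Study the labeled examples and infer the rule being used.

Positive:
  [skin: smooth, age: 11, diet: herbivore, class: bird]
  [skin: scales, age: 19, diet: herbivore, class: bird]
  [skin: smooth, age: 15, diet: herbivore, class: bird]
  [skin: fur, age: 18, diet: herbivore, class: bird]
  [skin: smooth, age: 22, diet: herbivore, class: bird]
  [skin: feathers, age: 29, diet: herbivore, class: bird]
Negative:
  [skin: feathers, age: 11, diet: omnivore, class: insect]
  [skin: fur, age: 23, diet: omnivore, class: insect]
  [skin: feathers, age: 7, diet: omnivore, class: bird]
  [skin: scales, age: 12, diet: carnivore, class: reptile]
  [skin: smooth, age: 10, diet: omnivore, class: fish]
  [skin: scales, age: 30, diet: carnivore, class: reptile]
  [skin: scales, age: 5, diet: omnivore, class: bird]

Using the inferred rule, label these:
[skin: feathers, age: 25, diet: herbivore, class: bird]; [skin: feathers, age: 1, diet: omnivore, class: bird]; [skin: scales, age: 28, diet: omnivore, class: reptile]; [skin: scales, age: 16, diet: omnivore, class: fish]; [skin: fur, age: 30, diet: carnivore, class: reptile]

Positive, Negative, Negative, Negative, Negative

The common property of the 'Positive' items is: diet is herbivore. No 'Negative' item has it.
[skin: feathers, age: 25, diet: herbivore, class: bird] — diet is herbivore, hence Positive. [skin: feathers, age: 1, diet: omnivore, class: bird] — diet is omnivore, hence Negative. [skin: scales, age: 28, diet: omnivore, class: reptile] — diet is omnivore, hence Negative. [skin: scales, age: 16, diet: omnivore, class: fish] — diet is omnivore, hence Negative. [skin: fur, age: 30, diet: carnivore, class: reptile] — diet is carnivore, hence Negative.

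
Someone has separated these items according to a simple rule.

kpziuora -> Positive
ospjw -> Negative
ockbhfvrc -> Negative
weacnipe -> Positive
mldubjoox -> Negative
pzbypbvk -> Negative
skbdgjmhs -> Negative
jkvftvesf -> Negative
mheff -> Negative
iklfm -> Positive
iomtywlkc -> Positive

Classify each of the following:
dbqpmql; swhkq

Negative, Negative

All 'Positive' examples share one property — contains 'i' — and every 'Negative' example lacks it.
dbqpmql → no 'i' → Negative. swhkq → no 'i' → Negative.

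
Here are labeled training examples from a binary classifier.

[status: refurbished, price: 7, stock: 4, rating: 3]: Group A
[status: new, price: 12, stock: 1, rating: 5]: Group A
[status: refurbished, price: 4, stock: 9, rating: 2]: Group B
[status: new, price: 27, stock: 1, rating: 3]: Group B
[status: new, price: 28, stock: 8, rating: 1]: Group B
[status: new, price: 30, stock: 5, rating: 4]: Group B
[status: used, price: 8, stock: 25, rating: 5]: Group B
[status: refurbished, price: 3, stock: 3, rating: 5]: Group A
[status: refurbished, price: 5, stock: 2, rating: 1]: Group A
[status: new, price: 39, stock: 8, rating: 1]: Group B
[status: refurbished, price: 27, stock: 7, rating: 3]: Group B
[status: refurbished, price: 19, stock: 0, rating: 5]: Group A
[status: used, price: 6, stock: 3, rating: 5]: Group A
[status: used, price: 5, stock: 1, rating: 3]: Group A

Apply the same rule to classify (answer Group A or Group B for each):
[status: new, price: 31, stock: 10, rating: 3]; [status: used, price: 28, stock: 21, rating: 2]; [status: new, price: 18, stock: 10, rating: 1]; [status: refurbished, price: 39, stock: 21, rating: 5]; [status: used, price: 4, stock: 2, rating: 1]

Group B, Group B, Group B, Group B, Group A

The distinguishing property — price ≤ 19 AND stock ≤ 4 — holds for all the 'Group A' cases and none of the 'Group B' cases.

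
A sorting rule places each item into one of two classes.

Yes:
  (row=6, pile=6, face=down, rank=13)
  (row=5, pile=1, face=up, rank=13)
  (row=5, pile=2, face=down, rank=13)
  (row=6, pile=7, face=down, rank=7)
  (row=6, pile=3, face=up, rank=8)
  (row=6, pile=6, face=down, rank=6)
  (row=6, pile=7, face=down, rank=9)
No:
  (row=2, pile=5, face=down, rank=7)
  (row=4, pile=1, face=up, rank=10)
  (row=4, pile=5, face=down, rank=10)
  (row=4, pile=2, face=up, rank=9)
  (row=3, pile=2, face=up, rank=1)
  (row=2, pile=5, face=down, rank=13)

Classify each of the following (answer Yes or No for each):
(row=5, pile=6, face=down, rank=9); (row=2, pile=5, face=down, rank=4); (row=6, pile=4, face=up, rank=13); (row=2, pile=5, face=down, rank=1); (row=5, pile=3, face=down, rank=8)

Yes, No, Yes, No, Yes

The pattern is that an item is 'Yes' exactly when: row ≥ 5.
(row=5, pile=6, face=down, rank=9) — row = 5, hence Yes.
(row=2, pile=5, face=down, rank=4) — row = 2, hence No.
(row=6, pile=4, face=up, rank=13) — row = 6, hence Yes.
(row=2, pile=5, face=down, rank=1) — row = 2, hence No.
(row=5, pile=3, face=down, rank=8) — row = 5, hence Yes.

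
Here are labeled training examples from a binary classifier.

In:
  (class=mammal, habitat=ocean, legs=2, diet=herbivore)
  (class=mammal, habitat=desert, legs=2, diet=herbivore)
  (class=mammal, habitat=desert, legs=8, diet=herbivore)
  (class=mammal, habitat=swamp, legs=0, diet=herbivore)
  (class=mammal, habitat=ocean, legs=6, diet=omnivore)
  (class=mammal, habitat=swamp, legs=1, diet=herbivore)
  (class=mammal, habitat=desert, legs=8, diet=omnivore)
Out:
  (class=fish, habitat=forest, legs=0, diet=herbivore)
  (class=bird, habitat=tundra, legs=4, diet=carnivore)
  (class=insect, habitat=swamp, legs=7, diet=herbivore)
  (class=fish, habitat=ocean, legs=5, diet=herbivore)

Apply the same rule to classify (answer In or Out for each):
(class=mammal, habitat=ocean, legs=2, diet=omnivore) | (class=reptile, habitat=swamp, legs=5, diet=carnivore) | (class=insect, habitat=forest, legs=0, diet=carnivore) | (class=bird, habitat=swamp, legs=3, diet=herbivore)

In, Out, Out, Out

One predicate separates the groups cleanly: class is mammal.
(class=mammal, habitat=ocean, legs=2, diet=omnivore) → class is mammal → In. (class=reptile, habitat=swamp, legs=5, diet=carnivore) → class is reptile → Out. (class=insect, habitat=forest, legs=0, diet=carnivore) → class is insect → Out. (class=bird, habitat=swamp, legs=3, diet=herbivore) → class is bird → Out.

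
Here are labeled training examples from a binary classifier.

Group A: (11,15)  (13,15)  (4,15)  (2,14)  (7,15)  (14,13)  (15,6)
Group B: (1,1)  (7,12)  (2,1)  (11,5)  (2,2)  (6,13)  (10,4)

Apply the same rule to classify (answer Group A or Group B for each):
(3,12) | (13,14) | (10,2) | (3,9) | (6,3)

Rule: max ≥ 14. This holds for each 'Group A' example and fails for each 'Group B' one.
(3,12) — max 12, hence Group B.
(13,14) — max 14, hence Group A.
(10,2) — max 10, hence Group B.
(3,9) — max 9, hence Group B.
(6,3) — max 6, hence Group B.

Group B, Group A, Group B, Group B, Group B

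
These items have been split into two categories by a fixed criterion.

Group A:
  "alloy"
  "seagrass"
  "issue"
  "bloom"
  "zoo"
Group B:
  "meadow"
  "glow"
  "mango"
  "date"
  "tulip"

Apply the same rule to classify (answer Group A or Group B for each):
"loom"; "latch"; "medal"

The common property of the 'Group A' items is: has a double letter. No 'Group B' item has it.
"loom": 'oo' doubled — satisfies this, so Group A.
"latch": no doubled letter — doesn't qualify, so Group B.
"medal": no doubled letter — doesn't qualify, so Group B.

Group A, Group B, Group B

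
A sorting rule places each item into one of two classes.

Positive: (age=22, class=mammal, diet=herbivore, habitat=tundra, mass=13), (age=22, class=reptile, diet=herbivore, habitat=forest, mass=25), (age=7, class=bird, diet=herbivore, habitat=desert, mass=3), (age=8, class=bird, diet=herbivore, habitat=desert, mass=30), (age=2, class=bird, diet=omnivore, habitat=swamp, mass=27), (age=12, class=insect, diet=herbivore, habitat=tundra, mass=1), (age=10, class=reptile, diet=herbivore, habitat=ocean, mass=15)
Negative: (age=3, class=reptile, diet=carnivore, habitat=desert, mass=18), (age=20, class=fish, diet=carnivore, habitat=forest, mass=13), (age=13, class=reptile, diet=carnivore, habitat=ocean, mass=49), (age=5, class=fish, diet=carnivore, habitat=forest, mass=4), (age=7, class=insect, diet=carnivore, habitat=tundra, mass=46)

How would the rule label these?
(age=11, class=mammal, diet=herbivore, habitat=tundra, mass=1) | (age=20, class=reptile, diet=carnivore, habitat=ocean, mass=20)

Positive, Negative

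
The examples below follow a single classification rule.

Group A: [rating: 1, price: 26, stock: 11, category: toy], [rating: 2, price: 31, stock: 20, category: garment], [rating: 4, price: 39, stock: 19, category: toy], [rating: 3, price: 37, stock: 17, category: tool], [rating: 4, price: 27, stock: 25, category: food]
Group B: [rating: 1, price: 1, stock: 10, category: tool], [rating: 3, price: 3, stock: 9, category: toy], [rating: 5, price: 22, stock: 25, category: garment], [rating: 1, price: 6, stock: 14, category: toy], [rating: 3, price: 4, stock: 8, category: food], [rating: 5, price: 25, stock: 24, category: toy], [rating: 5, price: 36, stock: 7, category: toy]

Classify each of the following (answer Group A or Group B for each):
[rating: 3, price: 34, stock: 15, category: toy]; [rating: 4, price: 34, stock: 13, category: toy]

Group A, Group A

'Group A' ⟺ price ≥ 26 AND stock ≥ 8.
[rating: 3, price: 34, stock: 15, category: toy] — price = 34, stock = 15, hence Group A. [rating: 4, price: 34, stock: 13, category: toy] — price = 34, stock = 13, hence Group A.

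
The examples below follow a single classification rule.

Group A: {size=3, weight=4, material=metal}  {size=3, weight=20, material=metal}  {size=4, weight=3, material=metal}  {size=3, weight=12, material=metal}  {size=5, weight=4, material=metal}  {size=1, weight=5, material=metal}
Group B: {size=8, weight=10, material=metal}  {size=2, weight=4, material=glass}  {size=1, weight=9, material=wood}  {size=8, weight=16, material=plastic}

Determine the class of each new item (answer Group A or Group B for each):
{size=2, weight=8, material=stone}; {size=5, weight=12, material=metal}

The classifier is using: material is metal AND size ≤ 5.
{size=2, weight=8, material=stone} — material is stone, size = 2, hence Group B. {size=5, weight=12, material=metal} — material is metal, size = 5, hence Group A.

Group B, Group A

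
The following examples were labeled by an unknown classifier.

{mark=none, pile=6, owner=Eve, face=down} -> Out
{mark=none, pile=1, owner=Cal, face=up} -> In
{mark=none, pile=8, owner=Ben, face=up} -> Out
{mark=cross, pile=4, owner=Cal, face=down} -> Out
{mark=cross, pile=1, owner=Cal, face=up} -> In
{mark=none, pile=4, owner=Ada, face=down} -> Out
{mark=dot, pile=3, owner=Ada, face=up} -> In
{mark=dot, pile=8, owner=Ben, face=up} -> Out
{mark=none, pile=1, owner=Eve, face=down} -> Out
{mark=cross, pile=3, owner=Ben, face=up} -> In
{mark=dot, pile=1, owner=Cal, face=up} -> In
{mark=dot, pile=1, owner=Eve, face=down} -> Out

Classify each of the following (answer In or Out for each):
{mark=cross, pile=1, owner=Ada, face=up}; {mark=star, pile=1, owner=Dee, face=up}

In, In

The pattern is that an item is 'In' exactly when: face is up AND pile ≤ 3.
{mark=cross, pile=1, owner=Ada, face=up}: face is up, pile = 1 — has this property, so In.
{mark=star, pile=1, owner=Dee, face=up}: face is up, pile = 1 — has this property, so In.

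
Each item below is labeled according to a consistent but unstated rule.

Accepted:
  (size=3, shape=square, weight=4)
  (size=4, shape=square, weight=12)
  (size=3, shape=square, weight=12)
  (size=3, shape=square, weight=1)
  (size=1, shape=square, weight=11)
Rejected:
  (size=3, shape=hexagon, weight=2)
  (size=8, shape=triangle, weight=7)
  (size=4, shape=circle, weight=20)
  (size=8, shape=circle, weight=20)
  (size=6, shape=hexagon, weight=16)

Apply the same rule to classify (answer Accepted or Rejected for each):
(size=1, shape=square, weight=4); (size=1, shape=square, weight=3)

Accepted, Accepted

Every 'Accepted' example satisfies: shape is square. None of the 'Rejected' examples do.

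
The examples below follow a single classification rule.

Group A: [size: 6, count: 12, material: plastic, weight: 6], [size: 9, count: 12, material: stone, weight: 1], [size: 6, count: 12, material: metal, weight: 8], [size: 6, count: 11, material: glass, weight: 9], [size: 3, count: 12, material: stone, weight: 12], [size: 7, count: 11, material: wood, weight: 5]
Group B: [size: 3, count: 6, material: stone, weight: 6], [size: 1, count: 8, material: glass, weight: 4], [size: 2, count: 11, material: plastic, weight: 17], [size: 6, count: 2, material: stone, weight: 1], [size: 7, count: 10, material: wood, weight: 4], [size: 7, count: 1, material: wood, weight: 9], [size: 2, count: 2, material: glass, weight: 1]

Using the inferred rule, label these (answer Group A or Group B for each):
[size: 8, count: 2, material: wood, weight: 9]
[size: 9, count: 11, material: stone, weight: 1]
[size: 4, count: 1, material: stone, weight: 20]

Group B, Group A, Group B

'Group A' ⟺ size ≥ 3 AND count ≥ 11.
Group B: [size: 8, count: 2, material: wood, weight: 9], since size = 8, count = 2.
Group A: [size: 9, count: 11, material: stone, weight: 1], since size = 9, count = 11.
Group B: [size: 4, count: 1, material: stone, weight: 20], since size = 4, count = 1.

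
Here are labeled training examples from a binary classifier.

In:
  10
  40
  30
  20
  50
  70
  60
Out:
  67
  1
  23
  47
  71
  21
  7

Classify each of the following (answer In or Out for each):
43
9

Out, Out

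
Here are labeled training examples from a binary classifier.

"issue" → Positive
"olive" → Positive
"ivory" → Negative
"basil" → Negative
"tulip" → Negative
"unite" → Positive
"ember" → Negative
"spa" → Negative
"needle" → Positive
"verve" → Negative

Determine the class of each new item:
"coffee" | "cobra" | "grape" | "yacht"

The common property of the 'Positive' items is: has ≥ 3 vowels. No 'Negative' item has it.
"coffee": 3 vowels, fits → Positive.
"cobra": 2 vowels, lacks this property → Negative.
"grape": 2 vowels, lacks this property → Negative.
"yacht": 1 vowel, lacks this property → Negative.

Positive, Negative, Negative, Negative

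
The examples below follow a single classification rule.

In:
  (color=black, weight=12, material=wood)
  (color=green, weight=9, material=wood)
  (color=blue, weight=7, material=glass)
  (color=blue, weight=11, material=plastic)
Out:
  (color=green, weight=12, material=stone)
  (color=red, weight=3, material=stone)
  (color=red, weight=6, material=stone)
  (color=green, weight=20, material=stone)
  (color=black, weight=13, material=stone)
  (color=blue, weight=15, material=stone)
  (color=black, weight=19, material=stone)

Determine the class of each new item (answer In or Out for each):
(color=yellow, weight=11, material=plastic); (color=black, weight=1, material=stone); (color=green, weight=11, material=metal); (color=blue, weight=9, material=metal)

The rule appears to be: material is not stone.
(color=yellow, weight=11, material=plastic) → material is plastic → In.
(color=black, weight=1, material=stone) → material is stone → Out.
(color=green, weight=11, material=metal) → material is metal → In.
(color=blue, weight=9, material=metal) → material is metal → In.

In, Out, In, In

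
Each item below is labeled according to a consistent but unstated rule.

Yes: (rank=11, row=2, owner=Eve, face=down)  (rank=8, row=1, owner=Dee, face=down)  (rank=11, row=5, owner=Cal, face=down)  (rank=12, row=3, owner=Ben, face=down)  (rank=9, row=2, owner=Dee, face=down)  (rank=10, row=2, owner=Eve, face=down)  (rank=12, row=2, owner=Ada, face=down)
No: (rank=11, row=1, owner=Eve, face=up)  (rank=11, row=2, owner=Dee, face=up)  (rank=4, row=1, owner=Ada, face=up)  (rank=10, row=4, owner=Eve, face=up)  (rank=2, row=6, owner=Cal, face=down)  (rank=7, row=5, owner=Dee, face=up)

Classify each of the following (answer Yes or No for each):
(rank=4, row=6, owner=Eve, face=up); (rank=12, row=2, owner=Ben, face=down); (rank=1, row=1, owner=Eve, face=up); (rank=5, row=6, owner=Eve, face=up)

No, Yes, No, No

The distinguishing property — face is down AND row ≤ 5 — holds for all the 'Yes' cases and none of the 'No' cases.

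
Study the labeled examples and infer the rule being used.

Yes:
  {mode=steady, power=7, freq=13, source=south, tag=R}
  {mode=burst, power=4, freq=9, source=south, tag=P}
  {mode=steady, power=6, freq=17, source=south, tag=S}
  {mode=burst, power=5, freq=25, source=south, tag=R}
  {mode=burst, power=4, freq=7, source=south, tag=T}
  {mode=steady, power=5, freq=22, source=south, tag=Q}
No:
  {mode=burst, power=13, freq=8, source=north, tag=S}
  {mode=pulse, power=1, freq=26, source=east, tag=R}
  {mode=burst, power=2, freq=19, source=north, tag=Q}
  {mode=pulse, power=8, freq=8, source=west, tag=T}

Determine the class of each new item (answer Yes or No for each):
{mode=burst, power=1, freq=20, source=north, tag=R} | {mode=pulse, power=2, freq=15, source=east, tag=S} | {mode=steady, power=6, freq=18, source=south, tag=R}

Every 'Yes' example satisfies: source is south. None of the 'No' examples do.
{mode=burst, power=1, freq=20, source=north, tag=R}: source is north, fails this test → No.
{mode=pulse, power=2, freq=15, source=east, tag=S}: source is east, fails this test → No.
{mode=steady, power=6, freq=18, source=south, tag=R}: source is south, checks out → Yes.

No, No, Yes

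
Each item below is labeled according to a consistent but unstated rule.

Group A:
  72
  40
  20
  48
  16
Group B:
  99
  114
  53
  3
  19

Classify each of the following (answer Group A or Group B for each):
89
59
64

Every 'Group A' example satisfies: multiple of 4. None of the 'Group B' examples do.
89: Group B (89 = 4·22 + 1). 59: Group B (59 = 4·14 + 3). 64: Group A (64 = 4·16).

Group B, Group B, Group A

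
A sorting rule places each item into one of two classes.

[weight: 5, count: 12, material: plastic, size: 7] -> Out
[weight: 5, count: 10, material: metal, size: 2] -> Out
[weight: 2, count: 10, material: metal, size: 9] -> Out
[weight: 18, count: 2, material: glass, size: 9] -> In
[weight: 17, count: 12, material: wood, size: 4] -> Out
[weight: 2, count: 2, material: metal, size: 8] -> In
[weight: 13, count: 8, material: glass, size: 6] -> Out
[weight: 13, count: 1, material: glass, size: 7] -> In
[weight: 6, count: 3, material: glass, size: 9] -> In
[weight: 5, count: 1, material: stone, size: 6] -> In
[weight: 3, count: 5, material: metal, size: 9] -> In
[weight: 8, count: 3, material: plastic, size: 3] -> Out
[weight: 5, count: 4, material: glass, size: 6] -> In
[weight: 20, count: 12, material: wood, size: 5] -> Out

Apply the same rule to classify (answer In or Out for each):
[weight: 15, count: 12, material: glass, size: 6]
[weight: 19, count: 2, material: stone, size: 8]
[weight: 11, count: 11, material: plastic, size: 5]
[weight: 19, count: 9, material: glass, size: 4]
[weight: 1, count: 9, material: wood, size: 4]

Out, In, Out, Out, Out

The distinguishing property — size ≥ 4 AND count ≤ 5 — holds for all the 'In' cases and none of the 'Out' cases.
[weight: 15, count: 12, material: glass, size: 6] — size = 6, count = 12, hence Out.
[weight: 19, count: 2, material: stone, size: 8] — size = 8, count = 2, hence In.
[weight: 11, count: 11, material: plastic, size: 5] — size = 5, count = 11, hence Out.
[weight: 19, count: 9, material: glass, size: 4] — size = 4, count = 9, hence Out.
[weight: 1, count: 9, material: wood, size: 4] — size = 4, count = 9, hence Out.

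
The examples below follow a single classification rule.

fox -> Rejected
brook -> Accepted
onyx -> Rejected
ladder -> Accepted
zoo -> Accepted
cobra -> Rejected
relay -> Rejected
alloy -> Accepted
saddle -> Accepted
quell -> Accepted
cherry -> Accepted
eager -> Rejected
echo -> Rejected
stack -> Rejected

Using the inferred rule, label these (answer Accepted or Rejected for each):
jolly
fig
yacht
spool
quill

Looking at the examples, the only property every 'Accepted' case has and every 'Rejected' case lacks is: has a double letter.
jolly → 'll' doubled → Accepted. fig → no doubled letter → Rejected. yacht → no doubled letter → Rejected. spool → 'oo' doubled → Accepted. quill → 'll' doubled → Accepted.

Accepted, Rejected, Rejected, Accepted, Accepted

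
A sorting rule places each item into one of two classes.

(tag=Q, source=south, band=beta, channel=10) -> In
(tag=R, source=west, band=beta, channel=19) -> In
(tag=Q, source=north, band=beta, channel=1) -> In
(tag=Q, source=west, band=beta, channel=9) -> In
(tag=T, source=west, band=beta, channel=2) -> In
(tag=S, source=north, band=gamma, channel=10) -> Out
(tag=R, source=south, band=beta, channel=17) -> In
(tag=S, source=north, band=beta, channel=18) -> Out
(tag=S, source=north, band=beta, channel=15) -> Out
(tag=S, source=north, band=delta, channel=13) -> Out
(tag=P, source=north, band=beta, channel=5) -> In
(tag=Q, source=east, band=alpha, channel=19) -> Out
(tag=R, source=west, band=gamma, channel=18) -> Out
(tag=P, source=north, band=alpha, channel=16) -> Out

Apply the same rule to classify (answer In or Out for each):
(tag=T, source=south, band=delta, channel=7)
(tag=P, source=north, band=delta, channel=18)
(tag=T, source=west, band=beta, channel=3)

The simplest hypothesis consistent with all the labels is: band is beta AND tag is not S.
(tag=T, source=south, band=delta, channel=7) → band is delta, tag is T → Out. (tag=P, source=north, band=delta, channel=18) → band is delta, tag is P → Out. (tag=T, source=west, band=beta, channel=3) → band is beta, tag is T → In.

Out, Out, In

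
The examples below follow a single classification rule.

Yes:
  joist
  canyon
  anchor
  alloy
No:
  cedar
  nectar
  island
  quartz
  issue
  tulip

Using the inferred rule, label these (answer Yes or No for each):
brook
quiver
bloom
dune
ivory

Yes, No, Yes, No, Yes

The classifier is using: contains 'o'.
brook: has 'o', passes → Yes. quiver: no 'o', doesn't qualify → No. bloom: has 'o', passes → Yes. dune: no 'o', doesn't qualify → No. ivory: has 'o', passes → Yes.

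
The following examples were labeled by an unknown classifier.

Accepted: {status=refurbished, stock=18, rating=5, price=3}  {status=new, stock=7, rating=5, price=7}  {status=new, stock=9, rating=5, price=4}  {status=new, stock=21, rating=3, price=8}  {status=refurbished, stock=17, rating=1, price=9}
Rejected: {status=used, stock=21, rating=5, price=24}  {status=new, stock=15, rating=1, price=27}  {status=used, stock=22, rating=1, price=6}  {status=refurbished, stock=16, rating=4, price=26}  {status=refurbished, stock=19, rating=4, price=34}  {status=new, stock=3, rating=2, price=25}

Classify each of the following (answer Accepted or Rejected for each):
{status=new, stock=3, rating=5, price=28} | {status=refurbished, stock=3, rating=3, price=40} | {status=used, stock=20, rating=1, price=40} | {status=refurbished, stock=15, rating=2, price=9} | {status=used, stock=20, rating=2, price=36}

A rule that fits every label: price ≤ 9 AND stock ≤ 21 — true of each 'Accepted' example, false of each 'Rejected' one.
Rejected: {status=new, stock=3, rating=5, price=28}, since price = 28, stock = 3. Rejected: {status=refurbished, stock=3, rating=3, price=40}, since price = 40, stock = 3. Rejected: {status=used, stock=20, rating=1, price=40}, since price = 40, stock = 20. Accepted: {status=refurbished, stock=15, rating=2, price=9}, since price = 9, stock = 15. Rejected: {status=used, stock=20, rating=2, price=36}, since price = 36, stock = 20.

Rejected, Rejected, Rejected, Accepted, Rejected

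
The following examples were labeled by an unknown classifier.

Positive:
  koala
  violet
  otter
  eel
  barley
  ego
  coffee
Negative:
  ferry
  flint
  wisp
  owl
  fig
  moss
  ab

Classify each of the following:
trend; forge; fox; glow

Negative, Positive, Negative, Negative

All 'Positive' examples share one property — has ≥ 2 vowels — and every 'Negative' example lacks it.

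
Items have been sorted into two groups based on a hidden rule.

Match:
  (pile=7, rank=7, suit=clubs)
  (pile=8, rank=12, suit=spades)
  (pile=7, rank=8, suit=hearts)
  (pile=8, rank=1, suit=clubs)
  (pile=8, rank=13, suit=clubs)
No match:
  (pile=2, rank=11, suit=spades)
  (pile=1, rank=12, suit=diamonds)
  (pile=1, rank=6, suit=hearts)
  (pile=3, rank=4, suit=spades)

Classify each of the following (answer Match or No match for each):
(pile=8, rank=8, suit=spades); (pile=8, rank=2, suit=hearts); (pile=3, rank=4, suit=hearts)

Match, Match, No match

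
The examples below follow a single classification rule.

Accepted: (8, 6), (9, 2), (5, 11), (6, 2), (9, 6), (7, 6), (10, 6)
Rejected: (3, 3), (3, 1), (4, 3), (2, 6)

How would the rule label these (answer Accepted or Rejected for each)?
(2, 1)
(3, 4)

The distinguishing property — first ≥ 5 — holds for all the 'Accepted' cases and none of the 'Rejected' cases.

Rejected, Rejected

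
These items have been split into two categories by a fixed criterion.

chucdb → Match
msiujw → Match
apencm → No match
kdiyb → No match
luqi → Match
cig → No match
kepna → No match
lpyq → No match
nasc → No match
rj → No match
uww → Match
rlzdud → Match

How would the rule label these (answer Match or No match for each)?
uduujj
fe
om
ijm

Match, No match, No match, No match

All 'Match' examples share one property — contains 'u' — and every 'No match' example lacks it.
uduujj: has 'u' — satisfies this, so Match. fe: no 'u' — fails the rule, so No match. om: no 'u' — fails the rule, so No match. ijm: no 'u' — fails the rule, so No match.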